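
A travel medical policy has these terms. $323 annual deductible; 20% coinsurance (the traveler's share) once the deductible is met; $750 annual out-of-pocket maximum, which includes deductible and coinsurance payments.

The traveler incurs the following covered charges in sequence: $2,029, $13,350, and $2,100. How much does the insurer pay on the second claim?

Claim 1 ($2,029): $323 finishes the deductible; $1,706 goes to coinsurance; traveler's 20% is $341.20. Traveler owes $664.20 (running OOP $664.20). Insurer: $2,029 − $664.20 = $1,364.80.
Claim 2 ($13,350): 20% coinsurance on $13,350 = $2,670. That would push OOP to $3,334.20, over the $750 cap, so traveler pays $750 − $664.20 = $85.80. Plan pays $13,350 − $85.80 = $13,264.20.

$13,264.20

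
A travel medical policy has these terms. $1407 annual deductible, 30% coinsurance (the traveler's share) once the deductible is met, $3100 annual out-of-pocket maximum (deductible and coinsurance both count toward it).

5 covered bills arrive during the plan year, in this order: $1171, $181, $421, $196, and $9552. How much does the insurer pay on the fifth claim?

$8027.60

#1 ($1171): all of it applies to the deductible. Traveler owes $1171 (running OOP $1171). Insurer: $1171 − $1171 = $0.
#2 ($181): fully absorbed by the deductible. Traveler owes $181 (running OOP $1352). Insurer: $181 − $181 = $0.
#3 ($421): $55 to deductible, leaving $366; coinsurance $366 × 30% = $109.80. Traveler owes $164.80 (running OOP $1516.80). Insurer: $421 − $164.80 = $256.20.
#4 ($196): 30% coinsurance on $196 = $58.80. Traveler pays $58.80; OOP now $1575.60. Plan pays $196 − $58.80 = $137.20.
#5 ($9552): 30% coinsurance on $9552 = $2865.60. OOP would hit $4441.20 > $3100, so the cap limits the traveler to $3100 − $1575.60 = $1524.40. Plan pays $9552 − $1524.40 = $8027.60.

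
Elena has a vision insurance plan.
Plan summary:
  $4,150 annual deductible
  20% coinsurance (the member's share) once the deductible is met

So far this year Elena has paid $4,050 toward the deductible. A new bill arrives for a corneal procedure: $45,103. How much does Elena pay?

$9,100.60

$4,050 of the $4,150 deductible is already met, leaving $100.
The remaining $45,003 (= $45,103 − $100) moves to coinsurance.
20% of $45,003 = $9,000.60 falls to the member.
So the member owes $100 + $9,000.60 = $9,100.60.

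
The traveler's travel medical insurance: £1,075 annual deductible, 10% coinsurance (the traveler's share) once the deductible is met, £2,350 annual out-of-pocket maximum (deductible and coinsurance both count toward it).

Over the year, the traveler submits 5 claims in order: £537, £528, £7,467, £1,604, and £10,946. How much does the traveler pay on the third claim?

£755.70

#1 (£537): entire amount goes to the deductible. Traveler pays £537; OOP now £537.
#2 (£528): fully absorbed by the deductible. Traveler pays £528; OOP now £1,065.
#3 (£7,467): £10 finishes the deductible; £7,457 goes to coinsurance; coinsurance £7,457 × 10% = £745.70. Traveler pays £755.70; OOP now £1,820.70.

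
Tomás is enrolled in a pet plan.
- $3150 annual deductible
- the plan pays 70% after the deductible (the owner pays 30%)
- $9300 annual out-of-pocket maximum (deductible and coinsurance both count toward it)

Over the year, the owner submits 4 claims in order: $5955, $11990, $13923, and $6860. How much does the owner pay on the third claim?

$1711.50

Claim 1 ($5955): $3150 finishes the deductible; $2805 goes to coinsurance; owner's 30% is $841.50. Cost to owner: $3991.50. OOP to date $3991.50.
Claim 2 ($11990): deductible already satisfied, so owner's share is 30% × $11990 = $3597. Owner owes $3597 (running OOP $7588.50).
Claim 3 ($13923): deductible met; 30% of $13923 = $4176.90. Adding that to $7588.50 gives $11765.40, past the $9300 cap; owner pays only $9300 − $7588.50 = $1711.50.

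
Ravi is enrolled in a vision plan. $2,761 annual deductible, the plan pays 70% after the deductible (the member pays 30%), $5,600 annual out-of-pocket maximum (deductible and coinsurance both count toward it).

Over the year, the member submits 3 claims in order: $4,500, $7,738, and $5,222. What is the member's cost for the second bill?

Claim 1 — $4,500: $2,761 finishes the deductible; $1,739 goes to coinsurance; 30% of $1,739 = $521.70. Cost to member: $3,282.70. OOP to date $3,282.70.
Claim 2 — $7,738: deductible met; 30% of $7,738 = $2,321.40. That would push OOP to $5,604.10, over the $5,600 cap, so member pays $5,600 − $3,282.70 = $2,317.30.

$2,317.30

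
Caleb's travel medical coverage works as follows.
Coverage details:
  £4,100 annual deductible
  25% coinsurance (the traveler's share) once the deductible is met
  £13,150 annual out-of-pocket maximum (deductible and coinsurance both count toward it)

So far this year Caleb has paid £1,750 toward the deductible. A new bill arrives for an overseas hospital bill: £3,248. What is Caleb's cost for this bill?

Remaining deductible: £4,100 − £1,750 = £2,350.
After the £2,350 deductible portion, £3,248 − £2,350 = £898 is subject to coinsurance.
Coinsurance: £898 × 25% = £224.50.
Traveler responsibility before any cap: £2,350 + £224.50 = £2,574.50.
Cumulative spending £1,750 + £2,574.50 = £4,324.50 stays under the £13,150 maximum.

£2,574.50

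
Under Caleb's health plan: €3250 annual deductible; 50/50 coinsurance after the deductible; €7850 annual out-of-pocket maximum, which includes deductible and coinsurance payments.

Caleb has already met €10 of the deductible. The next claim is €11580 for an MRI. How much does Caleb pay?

Deductible still to meet: €3250 − €10 = €3240.
The remaining €8340 (= €11580 − €3240) moves to coinsurance.
Patient's 50% share of €8340 is €4170.
That puts the patient's cost at €3240 + €4170 = €7410 before any cap.
Year-to-date out-of-pocket becomes €10 + €7410 = €7420, still under the €7850 maximum, so no cap applies.

€7410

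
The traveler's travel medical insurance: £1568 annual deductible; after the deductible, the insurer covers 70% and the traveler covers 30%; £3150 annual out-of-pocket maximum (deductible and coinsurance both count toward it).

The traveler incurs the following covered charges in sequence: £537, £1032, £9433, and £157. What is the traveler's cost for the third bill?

£1581.70

Claim 1 (£537): entire amount goes to the deductible. Traveler owes £537 (running OOP £537).
Claim 2 (£1032): £1031 to deductible, leaving £1; traveler's 30% is £0.30. Traveler pays £1031.30; OOP now £1568.30.
Claim 3 (£9433): deductible already satisfied, so traveler's share is 30% × £9433 = £2829.90. That would push OOP to £4398.20, over the £3150 cap, so traveler pays £3150 − £1568.30 = £1581.70.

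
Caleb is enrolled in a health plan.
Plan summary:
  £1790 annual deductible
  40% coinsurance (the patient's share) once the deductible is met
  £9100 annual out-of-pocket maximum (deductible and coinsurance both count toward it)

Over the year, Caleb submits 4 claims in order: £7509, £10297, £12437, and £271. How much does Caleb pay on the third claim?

Claim 1 (£7509): deductible takes £1790, £5719 remains; 40% of £5719 = £2287.60. Patient pays £4077.60; OOP now £4077.60.
Claim 2 (£10297): deductible already satisfied, so patient's share is 40% × £10297 = £4118.80. Patient pays £4118.80; OOP now £8196.40.
Claim 3 (£12437): deductible met; 40% of £12437 = £4974.80. OOP would hit £13171.20 > £9100, so the cap limits the patient to £9100 − £8196.40 = £903.60.

£903.60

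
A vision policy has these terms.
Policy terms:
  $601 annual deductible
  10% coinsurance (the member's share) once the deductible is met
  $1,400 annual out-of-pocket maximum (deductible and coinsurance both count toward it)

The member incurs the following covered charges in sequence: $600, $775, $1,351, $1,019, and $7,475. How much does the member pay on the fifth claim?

$484.60

Claim 1 — $600: entire amount goes to the deductible. Cost to member: $600. OOP to date $600.
Claim 2 — $775: $1 finishes the deductible; $774 goes to coinsurance; 10% of $774 = $77.40. Member owes $78.40 (running OOP $678.40).
Claim 3 — $1,351: deductible already satisfied, so member's share is 10% × $1,351 = $135.10. Cost to member: $135.10. OOP to date $813.50.
Claim 4 — $1,019: deductible met; 10% of $1,019 = $101.90. Member pays $101.90; OOP now $915.40.
Claim 5 — $7,475: 10% coinsurance on $7,475 = $747.50. OOP would hit $1,662.90 > $1,400, so the cap limits the member to $1,400 − $915.40 = $484.60.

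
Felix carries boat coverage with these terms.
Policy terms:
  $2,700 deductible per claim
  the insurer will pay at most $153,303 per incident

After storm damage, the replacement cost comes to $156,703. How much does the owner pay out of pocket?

$3,400

After the deductible, $156,703 − $2,700 = $154,003 remains.
The $153,303 per-incident cap binds; insurer pays $153,303.
The owner bears the rest of the original loss: $156,703 − $153,303 = $3,400.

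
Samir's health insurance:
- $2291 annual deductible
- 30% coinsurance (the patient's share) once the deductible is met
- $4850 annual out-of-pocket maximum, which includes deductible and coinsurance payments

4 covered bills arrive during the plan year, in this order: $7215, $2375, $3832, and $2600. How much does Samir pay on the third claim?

$369.30

#1 ($7215): $2291 finishes the deductible; $4924 goes to coinsurance; patient's 30% is $1477.20. Cost to patient: $3768.20. OOP to date $3768.20.
#2 ($2375): 30% coinsurance on $2375 = $712.50. Patient owes $712.50 (running OOP $4480.70).
#3 ($3832): deductible met; 30% of $3832 = $1149.60. That would push OOP to $5630.30, over the $4850 cap, so patient pays $4850 − $4480.70 = $369.30.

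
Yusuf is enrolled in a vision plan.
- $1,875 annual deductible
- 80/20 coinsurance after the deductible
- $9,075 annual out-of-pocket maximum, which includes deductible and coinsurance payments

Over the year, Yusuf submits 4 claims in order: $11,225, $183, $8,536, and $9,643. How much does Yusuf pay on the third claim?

#1 ($11,225): $1,875 finishes the deductible; $9,350 goes to coinsurance; coinsurance $9,350 × 20% = $1,870. Member owes $3,745 (running OOP $3,745).
#2 ($183): 20% coinsurance on $183 = $36.60. Member pays $36.60; OOP now $3,781.60.
#3 ($8,536): deductible already satisfied, so member's share is 20% × $8,536 = $1,707.20. Cost to member: $1,707.20. OOP to date $5,488.80.

$1,707.20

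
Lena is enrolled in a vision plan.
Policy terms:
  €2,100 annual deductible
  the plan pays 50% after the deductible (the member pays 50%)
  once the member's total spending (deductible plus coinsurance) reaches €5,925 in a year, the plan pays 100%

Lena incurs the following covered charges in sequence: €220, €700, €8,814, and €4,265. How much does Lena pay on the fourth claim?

€8

Claim 1 — €220: all of it applies to the deductible. Member pays €220; OOP now €220.
Claim 2 — €700: entire amount goes to the deductible. Cost to member: €700. OOP to date €920.
Claim 3 — €8,814: €1,180 finishes the deductible; €7,634 goes to coinsurance; 50% of €7,634 = €3,817. Member owes €4,997 (running OOP €5,917).
Claim 4 — €4,265: deductible already satisfied, so member's share is 50% × €4,265 = €2,132.50. OOP would hit €8,049.50 > €5,925, so the cap limits the member to €5,925 − €5,917 = €8.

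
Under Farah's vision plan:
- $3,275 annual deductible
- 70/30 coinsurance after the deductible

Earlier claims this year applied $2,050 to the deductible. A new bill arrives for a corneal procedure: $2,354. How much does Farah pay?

$1,563.70

Deductible still to meet: $3,275 − $2,050 = $1,225.
The remaining $1,129 (= $2,354 − $1,225) moves to coinsurance.
30% of $1,129 = $338.70 falls to the member.
Member responsibility: $1,225 + $338.70 = $1,563.70.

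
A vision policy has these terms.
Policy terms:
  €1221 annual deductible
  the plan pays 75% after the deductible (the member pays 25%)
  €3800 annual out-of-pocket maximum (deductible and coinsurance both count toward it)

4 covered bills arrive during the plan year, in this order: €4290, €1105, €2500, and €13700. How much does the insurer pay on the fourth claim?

€12789.50

Claim 1 (€4290): deductible takes €1221, €3069 remains; coinsurance €3069 × 25% = €767.25. Member pays €1988.25; OOP now €1988.25. Plan pays €4290 − €1988.25 = €2301.75.
Claim 2 (€1105): deductible already satisfied, so member's share is 25% × €1105 = €276.25. Member pays €276.25; OOP now €2264.50. Plan pays €1105 − €276.25 = €828.75.
Claim 3 (€2500): 25% coinsurance on €2500 = €625. Member pays €625; OOP now €2889.50. Plan pays €2500 − €625 = €1875.
Claim 4 (€13700): deductible already satisfied, so member's share is 25% × €13700 = €3425. Adding that to €2889.50 gives €6314.50, past the €3800 cap; member pays only €3800 − €2889.50 = €910.50. Insurer: €13700 − €910.50 = €12789.50.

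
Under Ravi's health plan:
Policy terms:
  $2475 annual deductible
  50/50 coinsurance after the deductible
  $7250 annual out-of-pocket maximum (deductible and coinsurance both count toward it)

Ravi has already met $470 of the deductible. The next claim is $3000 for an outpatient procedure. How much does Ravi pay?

$2502.50

Remaining deductible: $2475 − $470 = $2005.
After the $2005 deductible portion, $3000 − $2005 = $995 is subject to coinsurance.
Patient's 50% share of $995 is $497.50.
That puts the patient's cost at $2005 + $497.50 = $2502.50 before any cap.
Year-to-date out-of-pocket becomes $470 + $2502.50 = $2972.50, still under the $7250 maximum, so no cap applies.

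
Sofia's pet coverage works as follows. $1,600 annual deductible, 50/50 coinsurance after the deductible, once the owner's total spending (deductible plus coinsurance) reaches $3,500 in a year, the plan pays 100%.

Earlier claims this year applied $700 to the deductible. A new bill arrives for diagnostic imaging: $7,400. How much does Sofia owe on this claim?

$2,800

$700 of the $1,600 deductible is already met, leaving $900.
The remaining $6,500 (= $7,400 − $900) moves to coinsurance.
50% of $6,500 = $3,250 falls to the owner.
So the owner owes $900 + $3,250 = $4,150 before any cap.
That would bring total out-of-pocket to $4,850, past the $3,500 cap. The owner is capped at $3,500 − $700 = $2,800 on this claim.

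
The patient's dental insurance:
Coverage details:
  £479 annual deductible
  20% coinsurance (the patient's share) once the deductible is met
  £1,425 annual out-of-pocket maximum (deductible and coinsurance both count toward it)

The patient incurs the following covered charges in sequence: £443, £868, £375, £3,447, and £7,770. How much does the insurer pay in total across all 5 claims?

£11,478

#1 (£443): all of it applies to the deductible. Patient pays £443; OOP now £443. Insurer: £443 − £443 = £0.
#2 (£868): £36 finishes the deductible; £832 goes to coinsurance; patient's 20% is £166.40. Patient pays £202.40; OOP now £645.40. Plan pays £868 − £202.40 = £665.60.
#3 (£375): deductible already satisfied, so patient's share is 20% × £375 = £75. Patient owes £75 (running OOP £720.40). Plan pays £375 − £75 = £300.
#4 (£3,447): 20% coinsurance on £3,447 = £689.40. Patient pays £689.40; OOP now £1,409.80. Plan pays £3,447 − £689.40 = £2,757.60.
#5 (£7,770): deductible already satisfied, so patient's share is 20% × £7,770 = £1,554. That would push OOP to £2,963.80, over the £1,425 cap, so patient pays £1,425 − £1,409.80 = £15.20. Plan pays £7,770 − £15.20 = £7,754.80.
Insurer total = bills − patient's total = £12,903 − £1,425 = £11,478.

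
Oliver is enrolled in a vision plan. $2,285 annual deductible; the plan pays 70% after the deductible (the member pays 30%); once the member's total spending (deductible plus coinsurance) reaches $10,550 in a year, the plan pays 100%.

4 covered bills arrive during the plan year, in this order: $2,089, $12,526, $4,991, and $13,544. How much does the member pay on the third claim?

#1 ($2,089): fully absorbed by the deductible. Member pays $2,089; OOP now $2,089.
#2 ($12,526): $196 finishes the deductible; $12,330 goes to coinsurance; coinsurance $12,330 × 30% = $3,699. Cost to member: $3,895. OOP to date $5,984.
#3 ($4,991): deductible met; 30% of $4,991 = $1,497.30. Member pays $1,497.30; OOP now $7,481.30.

$1,497.30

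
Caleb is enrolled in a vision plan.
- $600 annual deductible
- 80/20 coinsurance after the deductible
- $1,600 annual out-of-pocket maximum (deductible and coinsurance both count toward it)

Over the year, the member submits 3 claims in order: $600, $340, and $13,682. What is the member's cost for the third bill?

$932

Claim 1 — $600: all of it applies to the deductible. Cost to member: $600. OOP to date $600.
Claim 2 — $340: 20% coinsurance on $340 = $68. Member pays $68; OOP now $668.
Claim 3 — $13,682: deductible already satisfied, so member's share is 20% × $13,682 = $2,736.40. OOP would hit $3,404.40 > $1,600, so the cap limits the member to $1,600 − $668 = $932.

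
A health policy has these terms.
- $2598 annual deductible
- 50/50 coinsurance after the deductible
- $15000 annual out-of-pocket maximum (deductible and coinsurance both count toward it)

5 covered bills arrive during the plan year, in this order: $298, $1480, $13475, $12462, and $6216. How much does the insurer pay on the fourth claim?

$6387.50

Claim 1 — $298: fully absorbed by the deductible. Patient pays $298; OOP now $298. Plan pays $298 − $298 = $0.
Claim 2 — $1480: all of it applies to the deductible. Patient owes $1480 (running OOP $1778). Insurer: $1480 − $1480 = $0.
Claim 3 — $13475: deductible takes $820, $12655 remains; coinsurance $12655 × 50% = $6327.50. Patient pays $7147.50; OOP now $8925.50. Plan pays $13475 − $7147.50 = $6327.50.
Claim 4 — $12462: deductible already satisfied, so patient's share is 50% × $12462 = $6231. Adding that to $8925.50 gives $15156.50, past the $15000 cap; patient pays only $15000 − $8925.50 = $6074.50. Plan pays $12462 − $6074.50 = $6387.50.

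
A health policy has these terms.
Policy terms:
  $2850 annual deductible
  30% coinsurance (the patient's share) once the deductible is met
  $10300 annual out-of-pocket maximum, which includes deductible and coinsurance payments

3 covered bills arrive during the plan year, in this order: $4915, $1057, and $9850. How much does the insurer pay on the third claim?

#1 ($4915): $2850 finishes the deductible; $2065 goes to coinsurance; patient's 30% is $619.50. Cost to patient: $3469.50. OOP to date $3469.50. Insurer: $4915 − $3469.50 = $1445.50.
#2 ($1057): 30% coinsurance on $1057 = $317.10. Patient pays $317.10; OOP now $3786.60. Plan pays $1057 − $317.10 = $739.90.
#3 ($9850): 30% coinsurance on $9850 = $2955. Patient owes $2955 (running OOP $6741.60). Plan pays $9850 − $2955 = $6895.

$6895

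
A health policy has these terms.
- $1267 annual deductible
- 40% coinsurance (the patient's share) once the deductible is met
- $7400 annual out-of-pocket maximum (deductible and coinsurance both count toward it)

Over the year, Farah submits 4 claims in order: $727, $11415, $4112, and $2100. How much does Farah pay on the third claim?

Claim 1 ($727): all of it applies to the deductible. Patient pays $727; OOP now $727.
Claim 2 ($11415): $540 to deductible, leaving $10875; coinsurance $10875 × 40% = $4350. Cost to patient: $4890. OOP to date $5617.
Claim 3 ($4112): 40% coinsurance on $4112 = $1644.80. Cost to patient: $1644.80. OOP to date $7261.80.

$1644.80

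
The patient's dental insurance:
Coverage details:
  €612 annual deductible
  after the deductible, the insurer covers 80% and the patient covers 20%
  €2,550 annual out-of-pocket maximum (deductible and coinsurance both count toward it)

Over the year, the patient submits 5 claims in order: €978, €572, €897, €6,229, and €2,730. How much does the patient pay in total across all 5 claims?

Claim 1 (€978): €612 finishes the deductible; €366 goes to coinsurance; patient's 20% is €73.20. Patient owes €685.20 (running OOP €685.20).
Claim 2 (€572): deductible already satisfied, so patient's share is 20% × €572 = €114.40. Patient owes €114.40 (running OOP €799.60).
Claim 3 (€897): deductible met; 20% of €897 = €179.40. Cost to patient: €179.40. OOP to date €979.
Claim 4 (€6,229): deductible already satisfied, so patient's share is 20% × €6,229 = €1,245.80. Patient owes €1,245.80 (running OOP €2,224.80).
Claim 5 (€2,730): deductible already satisfied, so patient's share is 20% × €2,730 = €546. That would push OOP to €2,770.80, over the €2,550 cap, so patient pays €2,550 − €2,224.80 = €325.20.
Summing the patient's payments: €685.20 + €114.40 + €179.40 + €1,245.80 + €325.20 = €2,550.

€2,550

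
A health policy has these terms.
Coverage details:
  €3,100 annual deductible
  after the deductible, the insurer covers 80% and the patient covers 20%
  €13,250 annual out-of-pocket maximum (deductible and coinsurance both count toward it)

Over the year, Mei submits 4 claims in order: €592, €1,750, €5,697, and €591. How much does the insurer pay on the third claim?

Claim 1 (€592): fully absorbed by the deductible. Patient pays €592; OOP now €592. Plan pays €592 − €592 = €0.
Claim 2 (€1,750): fully absorbed by the deductible. Patient pays €1,750; OOP now €2,342. Insurer: €1,750 − €1,750 = €0.
Claim 3 (€5,697): deductible takes €758, €4,939 remains; patient's 20% is €987.80. Patient pays €1,745.80; OOP now €4,087.80. Plan pays €5,697 − €1,745.80 = €3,951.20.

€3,951.20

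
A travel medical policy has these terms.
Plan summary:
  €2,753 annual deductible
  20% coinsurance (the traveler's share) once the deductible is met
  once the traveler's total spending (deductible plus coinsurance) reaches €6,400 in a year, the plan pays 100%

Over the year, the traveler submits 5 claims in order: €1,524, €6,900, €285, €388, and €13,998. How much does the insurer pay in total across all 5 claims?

Bill 1, €1,524: all of it applies to the deductible. Traveler pays €1,524; OOP now €1,524. Plan pays €1,524 − €1,524 = €0.
Bill 2, €6,900: deductible takes €1,229, €5,671 remains; traveler's 20% is €1,134.20. Traveler pays €2,363.20; OOP now €3,887.20. Plan pays €6,900 − €2,363.20 = €4,536.80.
Bill 3, €285: 20% coinsurance on €285 = €57. Traveler owes €57 (running OOP €3,944.20). Insurer: €285 − €57 = €228.
Bill 4, €388: deductible met; 20% of €388 = €77.60. Traveler pays €77.60; OOP now €4,021.80. Plan pays €388 − €77.60 = €310.40.
Bill 5, €13,998: deductible already satisfied, so traveler's share is 20% × €13,998 = €2,799.60. That would push OOP to €6,821.40, over the €6,400 cap, so traveler pays €6,400 − €4,021.80 = €2,378.20. Insurer: €13,998 − €2,378.20 = €11,619.80.
Insurer total = bills − traveler's total = €23,095 − €6,400 = €16,695.

€16,695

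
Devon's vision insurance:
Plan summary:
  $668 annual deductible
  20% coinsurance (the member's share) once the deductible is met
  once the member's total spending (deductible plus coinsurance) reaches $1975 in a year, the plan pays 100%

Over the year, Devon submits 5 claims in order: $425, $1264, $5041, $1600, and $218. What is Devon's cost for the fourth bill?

Claim 1 — $425: all of it applies to the deductible. Member pays $425; OOP now $425.
Claim 2 — $1264: deductible takes $243, $1021 remains; 20% of $1021 = $204.20. Cost to member: $447.20. OOP to date $872.20.
Claim 3 — $5041: deductible already satisfied, so member's share is 20% × $5041 = $1008.20. Member pays $1008.20; OOP now $1880.40.
Claim 4 — $1600: deductible already satisfied, so member's share is 20% × $1600 = $320. Adding that to $1880.40 gives $2200.40, past the $1975 cap; member pays only $1975 − $1880.40 = $94.60.

$94.60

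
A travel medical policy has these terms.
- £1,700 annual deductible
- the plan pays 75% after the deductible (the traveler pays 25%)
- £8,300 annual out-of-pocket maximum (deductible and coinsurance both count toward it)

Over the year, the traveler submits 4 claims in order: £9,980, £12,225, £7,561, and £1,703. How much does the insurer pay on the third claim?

£6,087.25

#1 (£9,980): deductible takes £1,700, £8,280 remains; traveler's 25% is £2,070. Cost to traveler: £3,770. OOP to date £3,770. Plan pays £9,980 − £3,770 = £6,210.
#2 (£12,225): deductible met; 25% of £12,225 = £3,056.25. Traveler owes £3,056.25 (running OOP £6,826.25). Insurer: £12,225 − £3,056.25 = £9,168.75.
#3 (£7,561): deductible already satisfied, so traveler's share is 25% × £7,561 = £1,890.25. OOP would hit £8,716.50 > £8,300, so the cap limits the traveler to £8,300 − £6,826.25 = £1,473.75. Insurer: £7,561 − £1,473.75 = £6,087.25.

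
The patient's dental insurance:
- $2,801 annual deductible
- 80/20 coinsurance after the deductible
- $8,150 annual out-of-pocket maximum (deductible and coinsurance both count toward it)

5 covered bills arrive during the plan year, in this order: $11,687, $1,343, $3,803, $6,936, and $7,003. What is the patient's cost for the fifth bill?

$1,155.40

#1 ($11,687): deductible takes $2,801, $8,886 remains; patient's 20% is $1,777.20. Patient pays $4,578.20; OOP now $4,578.20.
#2 ($1,343): deductible already satisfied, so patient's share is 20% × $1,343 = $268.60. Patient pays $268.60; OOP now $4,846.80.
#3 ($3,803): 20% coinsurance on $3,803 = $760.60. Patient owes $760.60 (running OOP $5,607.40).
#4 ($6,936): deductible met; 20% of $6,936 = $1,387.20. Cost to patient: $1,387.20. OOP to date $6,994.60.
#5 ($7,003): deductible already satisfied, so patient's share is 20% × $7,003 = $1,400.60. That would push OOP to $8,395.20, over the $8,150 cap, so patient pays $8,150 − $6,994.60 = $1,155.40.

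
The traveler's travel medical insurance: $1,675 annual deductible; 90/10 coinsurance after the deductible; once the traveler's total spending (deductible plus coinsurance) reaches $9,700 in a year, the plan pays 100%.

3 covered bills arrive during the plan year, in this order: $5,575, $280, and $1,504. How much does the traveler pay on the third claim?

$150.40

Claim 1 ($5,575): deductible takes $1,675, $3,900 remains; traveler's 10% is $390. Cost to traveler: $2,065. OOP to date $2,065.
Claim 2 ($280): deductible met; 10% of $280 = $28. Traveler owes $28 (running OOP $2,093).
Claim 3 ($1,504): 10% coinsurance on $1,504 = $150.40. Traveler pays $150.40; OOP now $2,243.40.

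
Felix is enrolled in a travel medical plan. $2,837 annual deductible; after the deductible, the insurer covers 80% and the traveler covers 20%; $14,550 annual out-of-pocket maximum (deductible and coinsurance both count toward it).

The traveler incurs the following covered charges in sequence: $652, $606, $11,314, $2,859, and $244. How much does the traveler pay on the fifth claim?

$48.80

Claim 1 — $652: fully absorbed by the deductible. Cost to traveler: $652. OOP to date $652.
Claim 2 — $606: fully absorbed by the deductible. Traveler owes $606 (running OOP $1,258).
Claim 3 — $11,314: $1,579 to deductible, leaving $9,735; coinsurance $9,735 × 20% = $1,947. Traveler pays $3,526; OOP now $4,784.
Claim 4 — $2,859: deductible already satisfied, so traveler's share is 20% × $2,859 = $571.80. Traveler pays $571.80; OOP now $5,355.80.
Claim 5 — $244: deductible met; 20% of $244 = $48.80. Cost to traveler: $48.80. OOP to date $5,404.60.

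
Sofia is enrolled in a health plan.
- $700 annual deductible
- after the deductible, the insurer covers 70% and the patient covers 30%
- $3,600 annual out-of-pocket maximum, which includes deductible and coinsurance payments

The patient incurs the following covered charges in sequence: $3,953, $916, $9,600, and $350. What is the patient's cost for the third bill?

Claim 1 — $3,953: $700 to deductible, leaving $3,253; 30% of $3,253 = $975.90. Patient pays $1,675.90; OOP now $1,675.90.
Claim 2 — $916: deductible met; 30% of $916 = $274.80. Patient owes $274.80 (running OOP $1,950.70).
Claim 3 — $9,600: deductible already satisfied, so patient's share is 30% × $9,600 = $2,880. OOP would hit $4,830.70 > $3,600, so the cap limits the patient to $3,600 − $1,950.70 = $1,649.30.

$1,649.30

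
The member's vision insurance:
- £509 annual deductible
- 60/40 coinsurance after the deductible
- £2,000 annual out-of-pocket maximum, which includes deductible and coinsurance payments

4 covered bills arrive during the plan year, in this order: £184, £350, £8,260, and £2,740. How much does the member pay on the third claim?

#1 (£184): all of it applies to the deductible. Cost to member: £184. OOP to date £184.
#2 (£350): £325 to deductible, leaving £25; member's 40% is £10. Member pays £335; OOP now £519.
#3 (£8,260): deductible already satisfied, so member's share is 40% × £8,260 = £3,304. Adding that to £519 gives £3,823, past the £2,000 cap; member pays only £2,000 − £519 = £1,481.

£1,481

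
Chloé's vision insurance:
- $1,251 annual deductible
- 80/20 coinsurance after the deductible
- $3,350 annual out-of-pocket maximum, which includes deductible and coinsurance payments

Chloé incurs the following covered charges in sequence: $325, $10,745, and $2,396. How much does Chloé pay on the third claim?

$135.20

Claim 1 ($325): all of it applies to the deductible. Member owes $325 (running OOP $325).
Claim 2 ($10,745): deductible takes $926, $9,819 remains; coinsurance $9,819 × 20% = $1,963.80. Member owes $2,889.80 (running OOP $3,214.80).
Claim 3 ($2,396): deductible already satisfied, so member's share is 20% × $2,396 = $479.20. OOP would hit $3,694 > $3,350, so the cap limits the member to $3,350 − $3,214.80 = $135.20.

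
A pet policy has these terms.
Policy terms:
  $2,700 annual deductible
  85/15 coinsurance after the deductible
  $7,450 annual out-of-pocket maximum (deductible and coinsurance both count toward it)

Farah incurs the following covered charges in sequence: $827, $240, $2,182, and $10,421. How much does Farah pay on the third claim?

Claim 1 — $827: entire amount goes to the deductible. Owner owes $827 (running OOP $827).
Claim 2 — $240: entire amount goes to the deductible. Cost to owner: $240. OOP to date $1,067.
Claim 3 — $2,182: $1,633 to deductible, leaving $549; 15% of $549 = $82.35. Cost to owner: $1,715.35. OOP to date $2,782.35.

$1,715.35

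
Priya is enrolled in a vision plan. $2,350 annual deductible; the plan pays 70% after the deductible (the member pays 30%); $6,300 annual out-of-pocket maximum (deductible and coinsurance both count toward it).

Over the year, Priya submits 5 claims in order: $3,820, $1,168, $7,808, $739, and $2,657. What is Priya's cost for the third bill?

Bill 1, $3,820: $2,350 finishes the deductible; $1,470 goes to coinsurance; member's 30% is $441. Member pays $2,791; OOP now $2,791.
Bill 2, $1,168: 30% coinsurance on $1,168 = $350.40. Member pays $350.40; OOP now $3,141.40.
Bill 3, $7,808: 30% coinsurance on $7,808 = $2,342.40. Member owes $2,342.40 (running OOP $5,483.80).

$2,342.40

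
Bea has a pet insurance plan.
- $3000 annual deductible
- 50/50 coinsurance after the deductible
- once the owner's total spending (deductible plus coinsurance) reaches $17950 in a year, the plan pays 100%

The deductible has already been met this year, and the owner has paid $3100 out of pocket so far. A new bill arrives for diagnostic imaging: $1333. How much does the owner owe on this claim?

The deductible is already satisfied, so the full bill goes to coinsurance.
Owner's 50% share of $1333 is $666.50.
Total out-of-pocket so far would be $3100 + $666.50 = $3766.50, below the $17950 cap — no reduction.

$666.50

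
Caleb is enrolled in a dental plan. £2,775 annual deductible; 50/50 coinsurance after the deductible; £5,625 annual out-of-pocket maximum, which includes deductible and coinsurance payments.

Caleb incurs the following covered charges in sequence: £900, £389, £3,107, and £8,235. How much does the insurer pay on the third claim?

Claim 1 — £900: all of it applies to the deductible. Patient pays £900; OOP now £900. Plan pays £900 − £900 = £0.
Claim 2 — £389: all of it applies to the deductible. Patient owes £389 (running OOP £1,289). Plan pays £389 − £389 = £0.
Claim 3 — £3,107: £1,486 to deductible, leaving £1,621; coinsurance £1,621 × 50% = £810.50. Cost to patient: £2,296.50. OOP to date £3,585.50. Plan pays £3,107 − £2,296.50 = £810.50.

£810.50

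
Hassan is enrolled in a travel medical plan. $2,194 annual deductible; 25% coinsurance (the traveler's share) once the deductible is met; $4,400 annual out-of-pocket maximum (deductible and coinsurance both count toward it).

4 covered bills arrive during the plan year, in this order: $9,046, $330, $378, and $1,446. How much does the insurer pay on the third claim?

#1 ($9,046): $2,194 to deductible, leaving $6,852; traveler's 25% is $1,713. Traveler owes $3,907 (running OOP $3,907). Plan pays $9,046 − $3,907 = $5,139.
#2 ($330): deductible already satisfied, so traveler's share is 25% × $330 = $82.50. Traveler owes $82.50 (running OOP $3,989.50). Insurer: $330 − $82.50 = $247.50.
#3 ($378): deductible met; 25% of $378 = $94.50. Traveler pays $94.50; OOP now $4,084. Plan pays $378 − $94.50 = $283.50.

$283.50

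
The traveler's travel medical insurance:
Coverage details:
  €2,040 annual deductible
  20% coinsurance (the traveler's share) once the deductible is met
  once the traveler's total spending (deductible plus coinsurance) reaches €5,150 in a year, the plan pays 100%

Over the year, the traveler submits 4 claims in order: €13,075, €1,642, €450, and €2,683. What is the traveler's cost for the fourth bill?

#1 (€13,075): deductible takes €2,040, €11,035 remains; 20% of €11,035 = €2,207. Traveler owes €4,247 (running OOP €4,247).
#2 (€1,642): 20% coinsurance on €1,642 = €328.40. Cost to traveler: €328.40. OOP to date €4,575.40.
#3 (€450): deductible met; 20% of €450 = €90. Traveler pays €90; OOP now €4,665.40.
#4 (€2,683): deductible met; 20% of €2,683 = €536.60. OOP would hit €5,202 > €5,150, so the cap limits the traveler to €5,150 − €4,665.40 = €484.60.

€484.60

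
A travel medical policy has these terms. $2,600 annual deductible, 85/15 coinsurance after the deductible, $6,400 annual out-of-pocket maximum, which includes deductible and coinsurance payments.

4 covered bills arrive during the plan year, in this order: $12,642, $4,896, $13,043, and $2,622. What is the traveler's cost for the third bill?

#1 ($12,642): deductible takes $2,600, $10,042 remains; 15% of $10,042 = $1,506.30. Traveler pays $4,106.30; OOP now $4,106.30.
#2 ($4,896): deductible already satisfied, so traveler's share is 15% × $4,896 = $734.40. Traveler pays $734.40; OOP now $4,840.70.
#3 ($13,043): 15% coinsurance on $13,043 = $1,956.45. That would push OOP to $6,797.15, over the $6,400 cap, so traveler pays $6,400 − $4,840.70 = $1,559.30.

$1,559.30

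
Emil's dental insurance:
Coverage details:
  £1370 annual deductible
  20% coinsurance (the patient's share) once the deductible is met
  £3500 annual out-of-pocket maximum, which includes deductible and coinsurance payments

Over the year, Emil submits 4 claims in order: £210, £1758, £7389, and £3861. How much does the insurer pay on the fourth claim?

Bill 1, £210: entire amount goes to the deductible. Patient owes £210 (running OOP £210). Plan pays £210 − £210 = £0.
Bill 2, £1758: £1160 to deductible, leaving £598; patient's 20% is £119.60. Cost to patient: £1279.60. OOP to date £1489.60. Plan pays £1758 − £1279.60 = £478.40.
Bill 3, £7389: deductible already satisfied, so patient's share is 20% × £7389 = £1477.80. Patient owes £1477.80 (running OOP £2967.40). Insurer: £7389 − £1477.80 = £5911.20.
Bill 4, £3861: deductible met; 20% of £3861 = £772.20. That would push OOP to £3739.60, over the £3500 cap, so patient pays £3500 − £2967.40 = £532.60. Plan pays £3861 − £532.60 = £3328.40.

£3328.40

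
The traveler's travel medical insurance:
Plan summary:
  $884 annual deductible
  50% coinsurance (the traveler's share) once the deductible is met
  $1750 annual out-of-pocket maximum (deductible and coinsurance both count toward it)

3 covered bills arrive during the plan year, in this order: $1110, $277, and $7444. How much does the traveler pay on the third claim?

Bill 1, $1110: deductible takes $884, $226 remains; traveler's 50% is $113. Traveler pays $997; OOP now $997.
Bill 2, $277: 50% coinsurance on $277 = $138.50. Traveler owes $138.50 (running OOP $1135.50).
Bill 3, $7444: deductible already satisfied, so traveler's share is 50% × $7444 = $3722. That would push OOP to $4857.50, over the $1750 cap, so traveler pays $1750 − $1135.50 = $614.50.

$614.50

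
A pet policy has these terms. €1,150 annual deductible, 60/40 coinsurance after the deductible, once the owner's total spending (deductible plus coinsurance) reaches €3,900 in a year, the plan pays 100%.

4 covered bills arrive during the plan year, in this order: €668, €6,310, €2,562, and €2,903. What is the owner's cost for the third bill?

€418.80

Bill 1, €668: entire amount goes to the deductible. Cost to owner: €668. OOP to date €668.
Bill 2, €6,310: €482 to deductible, leaving €5,828; 40% of €5,828 = €2,331.20. Cost to owner: €2,813.20. OOP to date €3,481.20.
Bill 3, €2,562: deductible met; 40% of €2,562 = €1,024.80. Adding that to €3,481.20 gives €4,506, past the €3,900 cap; owner pays only €3,900 − €3,481.20 = €418.80.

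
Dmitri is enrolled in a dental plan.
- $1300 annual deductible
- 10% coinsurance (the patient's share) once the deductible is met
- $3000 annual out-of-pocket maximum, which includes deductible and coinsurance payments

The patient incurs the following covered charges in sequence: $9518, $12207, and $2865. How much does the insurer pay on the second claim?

Claim 1 — $9518: $1300 finishes the deductible; $8218 goes to coinsurance; 10% of $8218 = $821.80. Patient owes $2121.80 (running OOP $2121.80). Plan pays $9518 − $2121.80 = $7396.20.
Claim 2 — $12207: 10% coinsurance on $12207 = $1220.70. Adding that to $2121.80 gives $3342.50, past the $3000 cap; patient pays only $3000 − $2121.80 = $878.20. Plan pays $12207 − $878.20 = $11328.80.

$11328.80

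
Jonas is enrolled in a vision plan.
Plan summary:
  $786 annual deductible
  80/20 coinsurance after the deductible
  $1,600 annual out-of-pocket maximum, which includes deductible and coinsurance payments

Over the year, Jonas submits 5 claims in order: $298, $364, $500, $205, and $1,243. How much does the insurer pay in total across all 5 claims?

Bill 1, $298: fully absorbed by the deductible. Member pays $298; OOP now $298. Plan pays $298 − $298 = $0.
Bill 2, $364: all of it applies to the deductible. Member pays $364; OOP now $662. Plan pays $364 − $364 = $0.
Bill 3, $500: deductible takes $124, $376 remains; coinsurance $376 × 20% = $75.20. Member pays $199.20; OOP now $861.20. Insurer: $500 − $199.20 = $300.80.
Bill 4, $205: 20% coinsurance on $205 = $41. Member pays $41; OOP now $902.20. Plan pays $205 − $41 = $164.
Bill 5, $1,243: 20% coinsurance on $1,243 = $248.60. Member pays $248.60; OOP now $1,150.80. Insurer: $1,243 − $248.60 = $994.40.
Insurer total: $0 + $0 + $300.80 + $164 + $994.40 = $1,459.20.

$1,459.20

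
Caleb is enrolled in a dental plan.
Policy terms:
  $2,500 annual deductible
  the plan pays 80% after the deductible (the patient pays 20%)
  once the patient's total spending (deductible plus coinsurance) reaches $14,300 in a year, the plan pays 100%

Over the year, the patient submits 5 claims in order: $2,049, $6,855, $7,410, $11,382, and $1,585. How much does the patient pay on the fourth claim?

#1 ($2,049): all of it applies to the deductible. Patient pays $2,049; OOP now $2,049.
#2 ($6,855): deductible takes $451, $6,404 remains; patient's 20% is $1,280.80. Patient pays $1,731.80; OOP now $3,780.80.
#3 ($7,410): deductible already satisfied, so patient's share is 20% × $7,410 = $1,482. Cost to patient: $1,482. OOP to date $5,262.80.
#4 ($11,382): deductible already satisfied, so patient's share is 20% × $11,382 = $2,276.40. Cost to patient: $2,276.40. OOP to date $7,539.20.

$2,276.40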